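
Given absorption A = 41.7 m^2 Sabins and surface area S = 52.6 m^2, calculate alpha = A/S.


Absorption coefficient = absorbed power / incident power
alpha = A / S = 41.7 / 52.6 = 0.79278


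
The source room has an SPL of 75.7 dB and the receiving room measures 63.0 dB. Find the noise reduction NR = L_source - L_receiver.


NR = L_source - L_receiver (difference between source and receiving room levels)
NR = 75.7 - 63.0 = 12.7 dB


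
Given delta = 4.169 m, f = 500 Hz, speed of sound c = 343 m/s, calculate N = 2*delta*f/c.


N = 2*delta*f/c = 2*delta/lambda, where lambda = c/f
lambda = 343 / 500 = 0.686 m
N = 2 * 4.169 / 0.686 = 12.155


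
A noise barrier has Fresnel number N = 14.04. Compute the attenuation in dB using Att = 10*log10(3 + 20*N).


3 + 20*N = 3 + 20*14.04 = 283.8
Att = 10*log10(283.8) = 24.53 dB


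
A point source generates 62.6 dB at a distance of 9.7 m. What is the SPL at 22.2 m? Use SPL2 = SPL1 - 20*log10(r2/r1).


r2/r1 = 22.2/9.7 = 2.28866
Correction = 20*log10(2.28866) = 7.19163 dB
SPL2 = 62.6 - 7.19163 = 55.408 dB


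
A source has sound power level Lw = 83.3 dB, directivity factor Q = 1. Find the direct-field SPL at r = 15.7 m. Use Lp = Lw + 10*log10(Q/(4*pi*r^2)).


4*pi*r^2 = 4*pi*15.7^2 = 3097.48 m^2
Q / (4*pi*r^2) = 1 / 3097.48 = 0.000322843
Lp = 83.3 + 10*log10(0.000322843) = 48.39 dB


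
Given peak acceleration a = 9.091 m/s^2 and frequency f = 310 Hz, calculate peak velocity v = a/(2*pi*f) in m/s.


omega = 2*pi*f = 2*pi*310 = 1947.79 rad/s
v = a / omega = 9.091 / 1947.79 = 0.0046673 m/s


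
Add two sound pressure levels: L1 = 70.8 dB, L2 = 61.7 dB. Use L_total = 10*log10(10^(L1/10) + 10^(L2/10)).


10^(70.8/10) = 1.20226e+07
10^(61.7/10) = 1.47911e+06
Sum = 1.20226e+07 + 1.47911e+06 = 1.35017e+07
L_total = 10*log10(1.35017e+07) = 71.304 dB


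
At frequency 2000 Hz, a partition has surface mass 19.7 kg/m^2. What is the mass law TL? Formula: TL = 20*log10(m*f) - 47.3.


m * f = 19.7 * 2000 = 39400
20*log10(39400) = 91.9099 dB
TL = 91.9099 - 47.3 = 44.61 dB


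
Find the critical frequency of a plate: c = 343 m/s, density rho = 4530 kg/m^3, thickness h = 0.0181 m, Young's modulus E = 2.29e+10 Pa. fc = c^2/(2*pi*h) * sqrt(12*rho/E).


12*rho/E = 12*4530/2.29e+10 = 2.3738e-06
sqrt(12*rho/E) = sqrt(2.3738e-06) = 0.00154071
c^2/(2*pi*h) = 343^2/(2*pi*0.0181) = 1.0345e+06
fc = 1.0345e+06 * 0.00154071 = 1593.9 Hz


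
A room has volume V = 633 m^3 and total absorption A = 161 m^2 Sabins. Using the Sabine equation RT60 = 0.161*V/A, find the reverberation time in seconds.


RT60 = 0.161 * 633 / 161 = 0.633 s


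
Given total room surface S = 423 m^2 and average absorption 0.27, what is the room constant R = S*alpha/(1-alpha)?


R = 423 * 0.27 / (1 - 0.27) = 156.45 m^2


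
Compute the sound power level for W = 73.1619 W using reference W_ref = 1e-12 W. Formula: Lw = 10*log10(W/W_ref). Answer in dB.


W / W_ref = 73.1619 / 1e-12 = 7.31619e+13
Lw = 10 * log10(7.31619e+13) = 138.64 dB


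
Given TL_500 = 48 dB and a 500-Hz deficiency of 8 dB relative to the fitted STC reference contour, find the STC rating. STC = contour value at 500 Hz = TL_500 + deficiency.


By ASTM E413, STC = value of the fitted reference contour at 500 Hz.
Contour value at 500 Hz = TL_500 + deficiency = 48 + 8 = 56
STC = 56


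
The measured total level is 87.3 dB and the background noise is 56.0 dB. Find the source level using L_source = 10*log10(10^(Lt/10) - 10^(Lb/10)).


10^(87.3/10) = 5.37032e+08
10^(56.0/10) = 398107
Difference = 5.37032e+08 - 398107 = 5.36634e+08
L_source = 10*log10(5.36634e+08) = 87.297 dB


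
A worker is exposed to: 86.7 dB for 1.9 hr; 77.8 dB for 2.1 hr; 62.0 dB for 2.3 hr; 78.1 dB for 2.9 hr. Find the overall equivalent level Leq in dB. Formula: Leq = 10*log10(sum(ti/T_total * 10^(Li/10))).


T_total = 1.9 + 2.1 + 2.3 + 2.9 = 9.2 hr
(1.9/9.2) * 10^(86.7/10) = 9.65975e+07
(2.1/9.2) * 10^(77.8/10) = 1.37541e+07
(2.3/9.2) * 10^(62.0/10) = 396223
(2.9/9.2) * 10^(78.1/10) = 2.03521e+07
Sum = 9.65975e+07 + 1.37541e+07 + 396223 + 2.03521e+07 = 1.311e+08
Leq = 10*log10(1.311e+08) = 81.176 dB


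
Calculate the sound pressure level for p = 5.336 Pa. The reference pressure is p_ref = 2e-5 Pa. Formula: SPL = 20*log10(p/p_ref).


p / p_ref = 5.336 / 2e-5 = 266800
SPL = 20 * log10(266800) = 108.52 dB


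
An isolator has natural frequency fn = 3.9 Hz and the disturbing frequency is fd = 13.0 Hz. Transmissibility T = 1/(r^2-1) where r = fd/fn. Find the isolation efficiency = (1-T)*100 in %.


r = 13.0 / 3.9 = 3.33333
r^2 - 1 = 3.33333^2 - 1 = 10.1111
T = 1/10.1111 = 0.0989012
Efficiency = (1 - 0.0989012)*100 = 90.11 %


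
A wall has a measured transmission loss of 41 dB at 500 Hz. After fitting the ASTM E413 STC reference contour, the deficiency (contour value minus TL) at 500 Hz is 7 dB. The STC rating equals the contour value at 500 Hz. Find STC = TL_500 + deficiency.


By ASTM E413, STC = value of the fitted reference contour at 500 Hz.
Contour value at 500 Hz = TL_500 + deficiency = 41 + 7 = 48
STC = 48


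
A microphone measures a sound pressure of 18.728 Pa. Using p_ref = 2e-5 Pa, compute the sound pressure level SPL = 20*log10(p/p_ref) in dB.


p / p_ref = 18.728 / 2e-5 = 936400
SPL = 20 * log10(936400) = 119.43 dB


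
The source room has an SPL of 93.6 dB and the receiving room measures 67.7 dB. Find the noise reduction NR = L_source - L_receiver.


NR = L_source - L_receiver (difference between source and receiving room levels)
NR = 93.6 - 67.7 = 25.9 dB


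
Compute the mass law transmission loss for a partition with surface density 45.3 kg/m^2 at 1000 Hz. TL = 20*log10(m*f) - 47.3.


m * f = 45.3 * 1000 = 45300
20*log10(45300) = 93.122 dB
TL = 93.122 - 47.3 = 45.822 dB


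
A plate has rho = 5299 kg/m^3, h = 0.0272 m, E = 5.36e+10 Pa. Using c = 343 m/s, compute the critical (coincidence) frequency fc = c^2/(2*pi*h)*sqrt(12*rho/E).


12*rho/E = 12*5299/5.36e+10 = 1.18634e-06
sqrt(12*rho/E) = sqrt(1.18634e-06) = 0.00108919
c^2/(2*pi*h) = 343^2/(2*pi*0.0272) = 688398
fc = 688398 * 0.00108919 = 749.8 Hz


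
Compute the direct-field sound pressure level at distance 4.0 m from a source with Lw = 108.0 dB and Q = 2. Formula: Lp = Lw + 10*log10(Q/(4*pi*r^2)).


4*pi*r^2 = 4*pi*4.0^2 = 201.062 m^2
Q / (4*pi*r^2) = 2 / 201.062 = 0.00994718
Lp = 108.0 + 10*log10(0.00994718) = 87.977 dB


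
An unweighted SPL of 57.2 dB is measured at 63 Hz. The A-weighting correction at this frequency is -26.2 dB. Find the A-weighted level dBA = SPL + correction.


A-weighting table: 63 Hz -> -26.2 dB correction
SPL_A = SPL + correction = 57.2 + (-26.2) = 31 dBA


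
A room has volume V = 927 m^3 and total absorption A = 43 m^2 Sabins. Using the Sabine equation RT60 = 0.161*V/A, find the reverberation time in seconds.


RT60 = 0.161 * 927 / 43 = 3.4709 s


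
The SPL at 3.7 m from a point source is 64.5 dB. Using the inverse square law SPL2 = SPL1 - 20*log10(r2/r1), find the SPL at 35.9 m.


r2/r1 = 35.9/3.7 = 9.7027
Correction = 20*log10(9.7027) = 19.7379 dB
SPL2 = 64.5 - 19.7379 = 44.762 dB


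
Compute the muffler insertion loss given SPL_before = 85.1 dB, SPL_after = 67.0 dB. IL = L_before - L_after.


Insertion loss = SPL without muffler - SPL with muffler
IL = 85.1 - 67.0 = 18.1 dB


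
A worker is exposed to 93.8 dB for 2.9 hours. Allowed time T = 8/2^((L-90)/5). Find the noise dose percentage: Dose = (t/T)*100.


T_allowed = 8 / 2^((93.8 - 90)/5) = 4.72397 hr
Dose = 2.9 / 4.72397 * 100 = 61.389 %


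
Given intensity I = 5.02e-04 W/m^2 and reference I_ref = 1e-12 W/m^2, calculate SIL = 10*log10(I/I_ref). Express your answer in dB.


I / I_ref = 5.02e-04 / 1e-12 = 5.02e+08
SIL = 10 * log10(5.02e+08) = 87.007 dB


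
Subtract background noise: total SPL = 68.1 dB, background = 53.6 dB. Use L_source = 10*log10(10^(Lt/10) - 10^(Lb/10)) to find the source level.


10^(68.1/10) = 6.45654e+06
10^(53.6/10) = 229087
Difference = 6.45654e+06 - 229087 = 6.22745e+06
L_source = 10*log10(6.22745e+06) = 67.943 dB


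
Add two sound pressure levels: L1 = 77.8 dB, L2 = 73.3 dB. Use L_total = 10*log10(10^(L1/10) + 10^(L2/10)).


10^(77.8/10) = 6.0256e+07
10^(73.3/10) = 2.13796e+07
Sum = 6.0256e+07 + 2.13796e+07 = 8.16356e+07
L_total = 10*log10(8.16356e+07) = 79.119 dB


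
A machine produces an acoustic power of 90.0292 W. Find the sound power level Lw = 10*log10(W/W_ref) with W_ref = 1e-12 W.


W / W_ref = 90.0292 / 1e-12 = 9.00292e+13
Lw = 10 * log10(9.00292e+13) = 139.54 dB


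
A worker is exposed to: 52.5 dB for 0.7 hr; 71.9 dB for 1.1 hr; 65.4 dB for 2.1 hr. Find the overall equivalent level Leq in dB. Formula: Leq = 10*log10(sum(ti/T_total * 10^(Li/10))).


T_total = 0.7 + 1.1 + 2.1 = 3.9 hr
(0.7/3.9) * 10^(52.5/10) = 31917.8
(1.1/3.9) * 10^(71.9/10) = 4.36846e+06
(2.1/3.9) * 10^(65.4/10) = 1.86704e+06
Sum = 31917.8 + 4.36846e+06 + 1.86704e+06 = 6.26742e+06
Leq = 10*log10(6.26742e+06) = 67.971 dB


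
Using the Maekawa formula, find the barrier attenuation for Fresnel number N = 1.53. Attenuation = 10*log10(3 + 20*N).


3 + 20*N = 3 + 20*1.53 = 33.6
Att = 10*log10(33.6) = 15.263 dB


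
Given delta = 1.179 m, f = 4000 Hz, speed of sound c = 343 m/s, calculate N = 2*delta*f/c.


N = 2*delta*f/c = 2*delta/lambda, where lambda = c/f
lambda = 343 / 4000 = 0.08575 m
N = 2 * 1.179 / 0.08575 = 27.499


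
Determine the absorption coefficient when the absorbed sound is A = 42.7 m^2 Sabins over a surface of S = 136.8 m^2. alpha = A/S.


Absorption coefficient = absorbed power / incident power
alpha = A / S = 42.7 / 136.8 = 0.31213


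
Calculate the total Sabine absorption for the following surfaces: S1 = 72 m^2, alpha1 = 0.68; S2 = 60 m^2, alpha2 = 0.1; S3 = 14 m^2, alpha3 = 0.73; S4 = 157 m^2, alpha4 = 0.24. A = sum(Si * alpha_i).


72 * 0.68 = 48.96
60 * 0.1 = 6
14 * 0.73 = 10.22
157 * 0.24 = 37.68
A_total = 48.96 + 6 + 10.22 + 37.68 = 102.86 m^2


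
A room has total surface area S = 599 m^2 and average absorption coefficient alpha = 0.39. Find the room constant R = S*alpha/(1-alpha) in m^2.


R = 599 * 0.39 / (1 - 0.39) = 382.97 m^2


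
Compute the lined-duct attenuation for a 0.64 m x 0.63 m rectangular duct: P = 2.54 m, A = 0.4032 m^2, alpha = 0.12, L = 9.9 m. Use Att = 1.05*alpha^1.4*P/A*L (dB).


alpha^1.4 = 0.12^1.4 = 0.0513871
Attenuation rate = 1.05 * alpha^1.4 * P / A
= 1.05 * 0.0513871 * 2.54 / 0.4032 = 0.339904 dB/m
Total Att = 0.339904 * 9.9 = 3.365 dB


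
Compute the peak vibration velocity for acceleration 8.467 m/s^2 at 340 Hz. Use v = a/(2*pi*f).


omega = 2*pi*f = 2*pi*340 = 2136.28 rad/s
v = a / omega = 8.467 / 2136.28 = 0.0039634 m/s


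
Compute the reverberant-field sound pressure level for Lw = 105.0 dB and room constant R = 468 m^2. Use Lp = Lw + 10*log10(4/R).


4/R = 4/468 = 0.00854701
Lp = 105.0 + 10*log10(0.00854701) = 84.318 dB


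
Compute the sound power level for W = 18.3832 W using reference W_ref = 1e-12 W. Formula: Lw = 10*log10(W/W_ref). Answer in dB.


W / W_ref = 18.3832 / 1e-12 = 1.83832e+13
Lw = 10 * log10(1.83832e+13) = 132.64 dB


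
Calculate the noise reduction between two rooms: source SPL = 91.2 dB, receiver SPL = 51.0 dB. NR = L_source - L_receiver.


NR = L_source - L_receiver (difference between source and receiving room levels)
NR = 91.2 - 51.0 = 40.2 dB


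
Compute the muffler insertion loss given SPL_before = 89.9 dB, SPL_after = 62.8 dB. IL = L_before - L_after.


Insertion loss = SPL without muffler - SPL with muffler
IL = 89.9 - 62.8 = 27.1 dB


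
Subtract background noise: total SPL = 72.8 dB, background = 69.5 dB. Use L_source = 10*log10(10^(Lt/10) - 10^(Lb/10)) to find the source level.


10^(72.8/10) = 1.90546e+07
10^(69.5/10) = 8.91251e+06
Difference = 1.90546e+07 - 8.91251e+06 = 1.01421e+07
L_source = 10*log10(1.01421e+07) = 70.061 dB


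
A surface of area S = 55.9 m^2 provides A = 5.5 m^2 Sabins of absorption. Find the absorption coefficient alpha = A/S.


Absorption coefficient = absorbed power / incident power
alpha = A / S = 5.5 / 55.9 = 0.09839


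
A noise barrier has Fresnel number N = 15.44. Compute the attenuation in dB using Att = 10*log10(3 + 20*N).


3 + 20*N = 3 + 20*15.44 = 311.8
Att = 10*log10(311.8) = 24.939 dB


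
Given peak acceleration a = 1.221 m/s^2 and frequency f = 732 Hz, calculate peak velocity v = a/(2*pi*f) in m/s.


omega = 2*pi*f = 2*pi*732 = 4599.29 rad/s
v = a / omega = 1.221 / 4599.29 = 0.00026548 m/s


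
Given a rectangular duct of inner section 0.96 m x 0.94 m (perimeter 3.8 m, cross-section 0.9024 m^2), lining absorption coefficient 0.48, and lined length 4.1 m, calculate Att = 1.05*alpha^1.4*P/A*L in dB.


alpha^1.4 = 0.48^1.4 = 0.35788
Attenuation rate = 1.05 * alpha^1.4 * P / A
= 1.05 * 0.35788 * 3.8 / 0.9024 = 1.58238 dB/m
Total Att = 1.58238 * 4.1 = 6.4878 dB


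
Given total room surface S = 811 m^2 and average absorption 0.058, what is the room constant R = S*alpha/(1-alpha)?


R = 811 * 0.058 / (1 - 0.058) = 49.934 m^2


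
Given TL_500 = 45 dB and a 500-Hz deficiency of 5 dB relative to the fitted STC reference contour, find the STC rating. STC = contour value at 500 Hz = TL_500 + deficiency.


By ASTM E413, STC = value of the fitted reference contour at 500 Hz.
Contour value at 500 Hz = TL_500 + deficiency = 45 + 5 = 50
STC = 50


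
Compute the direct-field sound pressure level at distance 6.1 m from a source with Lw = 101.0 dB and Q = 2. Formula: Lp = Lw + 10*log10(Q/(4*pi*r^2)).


4*pi*r^2 = 4*pi*6.1^2 = 467.595 m^2
Q / (4*pi*r^2) = 2 / 467.595 = 0.00427721
Lp = 101.0 + 10*log10(0.00427721) = 77.312 dB


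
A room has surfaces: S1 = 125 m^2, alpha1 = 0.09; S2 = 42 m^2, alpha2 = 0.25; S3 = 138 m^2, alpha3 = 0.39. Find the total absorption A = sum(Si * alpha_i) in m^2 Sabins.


125 * 0.09 = 11.25
42 * 0.25 = 10.5
138 * 0.39 = 53.82
A_total = 11.25 + 10.5 + 53.82 = 75.57 m^2


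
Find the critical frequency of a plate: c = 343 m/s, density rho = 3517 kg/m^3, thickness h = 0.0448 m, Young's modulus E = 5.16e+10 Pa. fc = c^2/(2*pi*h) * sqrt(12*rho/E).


12*rho/E = 12*3517/5.16e+10 = 8.17907e-07
sqrt(12*rho/E) = sqrt(8.17907e-07) = 0.000904382
c^2/(2*pi*h) = 343^2/(2*pi*0.0448) = 417956
fc = 417956 * 0.000904382 = 377.99 Hz


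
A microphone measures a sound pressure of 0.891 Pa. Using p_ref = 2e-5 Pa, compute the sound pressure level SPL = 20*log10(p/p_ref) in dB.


p / p_ref = 0.891 / 2e-5 = 44550
SPL = 20 * log10(44550) = 92.977 dB


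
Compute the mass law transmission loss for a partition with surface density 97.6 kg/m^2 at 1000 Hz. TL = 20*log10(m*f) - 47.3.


m * f = 97.6 * 1000 = 97600
20*log10(97600) = 99.789 dB
TL = 99.789 - 47.3 = 52.489 dB


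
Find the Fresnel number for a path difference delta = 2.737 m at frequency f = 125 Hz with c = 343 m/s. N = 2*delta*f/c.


N = 2*delta*f/c = 2*delta/lambda, where lambda = c/f
lambda = 343 / 125 = 2.744 m
N = 2 * 2.737 / 2.744 = 1.9949


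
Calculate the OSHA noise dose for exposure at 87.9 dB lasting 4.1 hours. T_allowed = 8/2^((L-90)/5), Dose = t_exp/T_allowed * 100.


T_allowed = 8 / 2^((87.9 - 90)/5) = 10.7034 hr
Dose = 4.1 / 10.7034 * 100 = 38.306 %


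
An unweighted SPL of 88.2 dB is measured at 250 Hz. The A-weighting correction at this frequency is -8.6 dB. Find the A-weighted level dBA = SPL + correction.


A-weighting table: 250 Hz -> -8.6 dB correction
SPL_A = SPL + correction = 88.2 + (-8.6) = 79.6 dBA


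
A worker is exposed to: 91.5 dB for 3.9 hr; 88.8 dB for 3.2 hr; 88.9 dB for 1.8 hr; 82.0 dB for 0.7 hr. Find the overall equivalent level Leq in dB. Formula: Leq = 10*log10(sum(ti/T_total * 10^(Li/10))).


T_total = 3.9 + 3.2 + 1.8 + 0.7 = 9.6 hr
(3.9/9.6) * 10^(91.5/10) = 5.73843e+08
(3.2/9.6) * 10^(88.8/10) = 2.52859e+08
(1.8/9.6) * 10^(88.9/10) = 1.45546e+08
(0.7/9.6) * 10^(82.0/10) = 1.15565e+07
Sum = 5.73843e+08 + 2.52859e+08 + 1.45546e+08 + 1.15565e+07 = 9.83804e+08
Leq = 10*log10(9.83804e+08) = 89.929 dB


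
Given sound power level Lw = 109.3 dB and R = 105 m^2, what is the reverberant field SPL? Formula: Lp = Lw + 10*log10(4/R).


4/R = 4/105 = 0.0380952
Lp = 109.3 + 10*log10(0.0380952) = 95.109 dB


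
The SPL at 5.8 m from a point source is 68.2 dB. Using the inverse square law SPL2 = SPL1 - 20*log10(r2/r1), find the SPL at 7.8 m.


r2/r1 = 7.8/5.8 = 1.34483
Correction = 20*log10(1.34483) = 2.57335 dB
SPL2 = 68.2 - 2.57335 = 65.627 dB


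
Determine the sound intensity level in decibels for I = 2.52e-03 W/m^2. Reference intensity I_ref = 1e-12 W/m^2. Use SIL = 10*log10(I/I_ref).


I / I_ref = 2.52e-03 / 1e-12 = 2.52e+09
SIL = 10 * log10(2.52e+09) = 94.014 dB


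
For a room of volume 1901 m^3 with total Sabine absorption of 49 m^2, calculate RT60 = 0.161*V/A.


RT60 = 0.161 * 1901 / 49 = 6.2461 s


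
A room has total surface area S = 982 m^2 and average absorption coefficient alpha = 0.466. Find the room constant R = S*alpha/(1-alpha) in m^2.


R = 982 * 0.466 / (1 - 0.466) = 856.95 m^2


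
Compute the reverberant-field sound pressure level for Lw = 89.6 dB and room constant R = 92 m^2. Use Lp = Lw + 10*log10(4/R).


4/R = 4/92 = 0.0434783
Lp = 89.6 + 10*log10(0.0434783) = 75.983 dB


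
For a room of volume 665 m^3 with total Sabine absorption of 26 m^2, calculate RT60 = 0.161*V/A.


RT60 = 0.161 * 665 / 26 = 4.1179 s


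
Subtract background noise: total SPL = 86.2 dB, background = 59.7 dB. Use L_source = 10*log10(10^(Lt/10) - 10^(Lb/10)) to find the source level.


10^(86.2/10) = 4.16869e+08
10^(59.7/10) = 933254
Difference = 4.16869e+08 - 933254 = 4.15936e+08
L_source = 10*log10(4.15936e+08) = 86.19 dB


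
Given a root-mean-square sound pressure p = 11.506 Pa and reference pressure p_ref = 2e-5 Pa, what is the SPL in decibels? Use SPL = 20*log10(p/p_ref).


p / p_ref = 11.506 / 2e-5 = 575300
SPL = 20 * log10(575300) = 115.2 dB


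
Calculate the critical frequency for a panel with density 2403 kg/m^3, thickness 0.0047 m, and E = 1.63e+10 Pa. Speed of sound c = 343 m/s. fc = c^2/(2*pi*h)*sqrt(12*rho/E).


12*rho/E = 12*2403/1.63e+10 = 1.76908e-06
sqrt(12*rho/E) = sqrt(1.76908e-06) = 0.00133007
c^2/(2*pi*h) = 343^2/(2*pi*0.0047) = 3.98392e+06
fc = 3.98392e+06 * 0.00133007 = 5298.9 Hz


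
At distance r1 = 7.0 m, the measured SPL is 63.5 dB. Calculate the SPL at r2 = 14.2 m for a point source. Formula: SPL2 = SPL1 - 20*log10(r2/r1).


r2/r1 = 14.2/7.0 = 2.02857
Correction = 20*log10(2.02857) = 6.1438 dB
SPL2 = 63.5 - 6.1438 = 57.356 dB


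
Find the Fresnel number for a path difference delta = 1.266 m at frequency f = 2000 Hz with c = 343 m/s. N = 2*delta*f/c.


N = 2*delta*f/c = 2*delta/lambda, where lambda = c/f
lambda = 343 / 2000 = 0.1715 m
N = 2 * 1.266 / 0.1715 = 14.764


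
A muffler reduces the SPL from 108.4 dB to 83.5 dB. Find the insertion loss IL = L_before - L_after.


Insertion loss = SPL without muffler - SPL with muffler
IL = 108.4 - 83.5 = 24.9 dB


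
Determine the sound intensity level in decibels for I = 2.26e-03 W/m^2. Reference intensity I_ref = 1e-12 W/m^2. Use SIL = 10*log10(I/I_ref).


I / I_ref = 2.26e-03 / 1e-12 = 2.26e+09
SIL = 10 * log10(2.26e+09) = 93.541 dB


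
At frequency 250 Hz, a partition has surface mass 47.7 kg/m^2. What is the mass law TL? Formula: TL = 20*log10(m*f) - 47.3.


m * f = 47.7 * 250 = 11925
20*log10(11925) = 81.5292 dB
TL = 81.5292 - 47.3 = 34.229 dB


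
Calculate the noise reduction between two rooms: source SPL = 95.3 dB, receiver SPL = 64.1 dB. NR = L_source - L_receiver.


NR = L_source - L_receiver (difference between source and receiving room levels)
NR = 95.3 - 64.1 = 31.2 dB


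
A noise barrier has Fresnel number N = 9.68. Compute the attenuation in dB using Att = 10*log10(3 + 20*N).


3 + 20*N = 3 + 20*9.68 = 196.6
Att = 10*log10(196.6) = 22.936 dB


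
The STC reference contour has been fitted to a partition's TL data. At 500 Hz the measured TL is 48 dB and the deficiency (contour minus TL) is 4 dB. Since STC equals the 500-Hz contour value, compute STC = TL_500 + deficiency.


By ASTM E413, STC = value of the fitted reference contour at 500 Hz.
Contour value at 500 Hz = TL_500 + deficiency = 48 + 4 = 52
STC = 52


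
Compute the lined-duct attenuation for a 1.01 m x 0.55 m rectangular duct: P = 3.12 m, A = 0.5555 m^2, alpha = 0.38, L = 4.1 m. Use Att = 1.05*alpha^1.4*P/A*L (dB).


alpha^1.4 = 0.38^1.4 = 0.258046
Attenuation rate = 1.05 * alpha^1.4 * P / A
= 1.05 * 0.258046 * 3.12 / 0.5555 = 1.5218 dB/m
Total Att = 1.5218 * 4.1 = 6.2394 dB


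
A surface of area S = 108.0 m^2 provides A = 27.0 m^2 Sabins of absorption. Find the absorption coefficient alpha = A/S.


Absorption coefficient = absorbed power / incident power
alpha = A / S = 27.0 / 108.0 = 0.25


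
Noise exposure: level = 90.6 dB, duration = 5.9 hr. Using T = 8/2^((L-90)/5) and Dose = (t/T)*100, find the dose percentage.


T_allowed = 8 / 2^((90.6 - 90)/5) = 7.3615 hr
Dose = 5.9 / 7.3615 * 100 = 80.147 %


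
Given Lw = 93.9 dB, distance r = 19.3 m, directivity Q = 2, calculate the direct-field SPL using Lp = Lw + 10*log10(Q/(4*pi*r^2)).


4*pi*r^2 = 4*pi*19.3^2 = 4680.85 m^2
Q / (4*pi*r^2) = 2 / 4680.85 = 0.000427273
Lp = 93.9 + 10*log10(0.000427273) = 60.207 dB


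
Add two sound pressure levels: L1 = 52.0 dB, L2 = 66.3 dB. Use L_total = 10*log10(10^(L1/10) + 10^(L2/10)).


10^(52.0/10) = 158489
10^(66.3/10) = 4.2658e+06
Sum = 158489 + 4.2658e+06 = 4.42429e+06
L_total = 10*log10(4.42429e+06) = 66.458 dB


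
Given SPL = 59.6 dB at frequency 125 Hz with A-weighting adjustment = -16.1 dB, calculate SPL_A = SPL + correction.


A-weighting table: 125 Hz -> -16.1 dB correction
SPL_A = SPL + correction = 59.6 + (-16.1) = 43.5 dBA


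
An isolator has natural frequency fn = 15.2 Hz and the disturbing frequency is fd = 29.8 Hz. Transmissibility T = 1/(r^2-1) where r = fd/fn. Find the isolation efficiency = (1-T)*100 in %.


r = 29.8 / 15.2 = 1.96053
r^2 - 1 = 1.96053^2 - 1 = 2.84368
T = 1/2.84368 = 0.351657
Efficiency = (1 - 0.351657)*100 = 64.834 %


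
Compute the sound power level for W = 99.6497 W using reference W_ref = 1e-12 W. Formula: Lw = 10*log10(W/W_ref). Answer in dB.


W / W_ref = 99.6497 / 1e-12 = 9.96497e+13
Lw = 10 * log10(9.96497e+13) = 139.98 dB


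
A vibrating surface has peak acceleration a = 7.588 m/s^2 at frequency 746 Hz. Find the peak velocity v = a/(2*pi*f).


omega = 2*pi*f = 2*pi*746 = 4687.26 rad/s
v = a / omega = 7.588 / 4687.26 = 0.0016189 m/s


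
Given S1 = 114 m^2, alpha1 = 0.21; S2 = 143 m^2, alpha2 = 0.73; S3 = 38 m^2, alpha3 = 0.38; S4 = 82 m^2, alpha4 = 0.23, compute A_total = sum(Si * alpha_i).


114 * 0.21 = 23.94
143 * 0.73 = 104.39
38 * 0.38 = 14.44
82 * 0.23 = 18.86
A_total = 23.94 + 104.39 + 14.44 + 18.86 = 161.63 m^2


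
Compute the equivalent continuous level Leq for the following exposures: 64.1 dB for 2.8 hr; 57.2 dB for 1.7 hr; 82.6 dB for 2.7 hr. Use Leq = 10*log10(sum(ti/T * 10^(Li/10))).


T_total = 2.8 + 1.7 + 2.7 = 7.2 hr
(2.8/7.2) * 10^(64.1/10) = 999598
(1.7/7.2) * 10^(57.2/10) = 123913
(2.7/7.2) * 10^(82.6/10) = 6.82388e+07
Sum = 999598 + 123913 + 6.82388e+07 = 6.93623e+07
Leq = 10*log10(6.93623e+07) = 78.411 dB


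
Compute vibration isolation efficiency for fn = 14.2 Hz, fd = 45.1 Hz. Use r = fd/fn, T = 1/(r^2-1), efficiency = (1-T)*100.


r = 45.1 / 14.2 = 3.17606
r^2 - 1 = 3.17606^2 - 1 = 9.08736
T = 1/9.08736 = 0.110043
Efficiency = (1 - 0.110043)*100 = 88.996 %


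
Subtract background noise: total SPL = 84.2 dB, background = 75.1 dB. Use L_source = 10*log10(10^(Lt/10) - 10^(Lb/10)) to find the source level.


10^(84.2/10) = 2.63027e+08
10^(75.1/10) = 3.23594e+07
Difference = 2.63027e+08 - 3.23594e+07 = 2.30668e+08
L_source = 10*log10(2.30668e+08) = 83.63 dB


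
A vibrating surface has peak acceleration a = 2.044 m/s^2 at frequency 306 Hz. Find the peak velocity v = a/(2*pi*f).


omega = 2*pi*f = 2*pi*306 = 1922.65 rad/s
v = a / omega = 2.044 / 1922.65 = 0.0010631 m/s


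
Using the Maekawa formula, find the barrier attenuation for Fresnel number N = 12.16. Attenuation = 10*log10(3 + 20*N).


3 + 20*N = 3 + 20*12.16 = 246.2
Att = 10*log10(246.2) = 23.913 dB


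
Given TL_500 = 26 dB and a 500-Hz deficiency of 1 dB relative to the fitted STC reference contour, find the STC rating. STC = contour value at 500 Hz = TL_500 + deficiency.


By ASTM E413, STC = value of the fitted reference contour at 500 Hz.
Contour value at 500 Hz = TL_500 + deficiency = 26 + 1 = 27
STC = 27


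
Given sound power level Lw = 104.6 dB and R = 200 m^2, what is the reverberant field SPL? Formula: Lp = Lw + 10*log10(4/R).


4/R = 4/200 = 0.02
Lp = 104.6 + 10*log10(0.02) = 87.61 dB


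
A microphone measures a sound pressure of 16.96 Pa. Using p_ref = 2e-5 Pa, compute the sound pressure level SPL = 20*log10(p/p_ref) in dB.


p / p_ref = 16.96 / 2e-5 = 848000
SPL = 20 * log10(848000) = 118.57 dB


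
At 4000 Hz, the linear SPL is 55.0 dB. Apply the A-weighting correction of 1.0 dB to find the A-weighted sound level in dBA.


A-weighting table: 4000 Hz -> 1.0 dB correction
SPL_A = SPL + correction = 55.0 + (1.0) = 56 dBA


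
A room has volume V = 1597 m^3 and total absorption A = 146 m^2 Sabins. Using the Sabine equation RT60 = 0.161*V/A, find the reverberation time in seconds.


RT60 = 0.161 * 1597 / 146 = 1.7611 s


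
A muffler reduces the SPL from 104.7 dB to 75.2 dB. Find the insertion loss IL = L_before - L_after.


Insertion loss = SPL without muffler - SPL with muffler
IL = 104.7 - 75.2 = 29.5 dB


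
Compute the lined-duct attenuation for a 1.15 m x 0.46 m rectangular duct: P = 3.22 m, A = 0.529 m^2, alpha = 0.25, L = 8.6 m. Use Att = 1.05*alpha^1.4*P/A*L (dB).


alpha^1.4 = 0.25^1.4 = 0.143587
Attenuation rate = 1.05 * alpha^1.4 * P / A
= 1.05 * 0.143587 * 3.22 / 0.529 = 0.917708 dB/m
Total Att = 0.917708 * 8.6 = 7.8923 dB


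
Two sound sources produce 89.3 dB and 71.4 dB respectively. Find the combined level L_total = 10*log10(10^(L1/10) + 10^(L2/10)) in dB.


10^(89.3/10) = 8.51138e+08
10^(71.4/10) = 1.38038e+07
Sum = 8.51138e+08 + 1.38038e+07 = 8.64942e+08
L_total = 10*log10(8.64942e+08) = 89.37 dB


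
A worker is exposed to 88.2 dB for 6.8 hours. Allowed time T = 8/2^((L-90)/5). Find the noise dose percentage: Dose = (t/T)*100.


T_allowed = 8 / 2^((88.2 - 90)/5) = 10.2674 hr
Dose = 6.8 / 10.2674 * 100 = 66.229 %


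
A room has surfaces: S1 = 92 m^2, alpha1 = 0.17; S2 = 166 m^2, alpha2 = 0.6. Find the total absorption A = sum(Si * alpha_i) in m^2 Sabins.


92 * 0.17 = 15.64
166 * 0.6 = 99.6
A_total = 15.64 + 99.6 = 115.24 m^2


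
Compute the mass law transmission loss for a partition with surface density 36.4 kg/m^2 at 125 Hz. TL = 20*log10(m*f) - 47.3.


m * f = 36.4 * 125 = 4550
20*log10(4550) = 73.1602 dB
TL = 73.1602 - 47.3 = 25.86 dB


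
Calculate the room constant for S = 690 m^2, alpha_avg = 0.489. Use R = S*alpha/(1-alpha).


R = 690 * 0.489 / (1 - 0.489) = 660.29 m^2


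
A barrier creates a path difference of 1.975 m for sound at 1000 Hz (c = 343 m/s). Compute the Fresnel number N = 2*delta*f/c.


N = 2*delta*f/c = 2*delta/lambda, where lambda = c/f
lambda = 343 / 1000 = 0.343 m
N = 2 * 1.975 / 0.343 = 11.516


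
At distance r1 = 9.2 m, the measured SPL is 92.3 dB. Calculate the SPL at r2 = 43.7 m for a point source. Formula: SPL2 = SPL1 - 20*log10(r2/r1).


r2/r1 = 43.7/9.2 = 4.75
Correction = 20*log10(4.75) = 13.5339 dB
SPL2 = 92.3 - 13.5339 = 78.766 dB


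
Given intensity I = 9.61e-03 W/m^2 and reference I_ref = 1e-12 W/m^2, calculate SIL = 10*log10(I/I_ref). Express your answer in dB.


I / I_ref = 9.61e-03 / 1e-12 = 9.61e+09
SIL = 10 * log10(9.61e+09) = 99.827 dB


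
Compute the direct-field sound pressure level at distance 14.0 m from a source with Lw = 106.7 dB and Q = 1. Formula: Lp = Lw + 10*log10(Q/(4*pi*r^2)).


4*pi*r^2 = 4*pi*14.0^2 = 2463.01 m^2
Q / (4*pi*r^2) = 1 / 2463.01 = 0.000406007
Lp = 106.7 + 10*log10(0.000406007) = 72.785 dB


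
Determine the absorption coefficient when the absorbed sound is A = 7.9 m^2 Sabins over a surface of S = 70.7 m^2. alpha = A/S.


Absorption coefficient = absorbed power / incident power
alpha = A / S = 7.9 / 70.7 = 0.11174


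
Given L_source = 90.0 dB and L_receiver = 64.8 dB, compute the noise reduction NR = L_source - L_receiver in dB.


NR = L_source - L_receiver (difference between source and receiving room levels)
NR = 90.0 - 64.8 = 25.2 dB


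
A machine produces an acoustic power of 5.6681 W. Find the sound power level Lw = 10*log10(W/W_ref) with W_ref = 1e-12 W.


W / W_ref = 5.6681 / 1e-12 = 5.6681e+12
Lw = 10 * log10(5.6681e+12) = 127.53 dB


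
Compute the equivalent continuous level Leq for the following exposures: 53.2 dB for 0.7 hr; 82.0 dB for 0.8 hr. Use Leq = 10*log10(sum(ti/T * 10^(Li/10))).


T_total = 0.7 + 0.8 = 1.5 hr
(0.7/1.5) * 10^(53.2/10) = 97500.5
(0.8/1.5) * 10^(82.0/10) = 8.45276e+07
Sum = 97500.5 + 8.45276e+07 = 8.46251e+07
Leq = 10*log10(8.46251e+07) = 79.275 dB


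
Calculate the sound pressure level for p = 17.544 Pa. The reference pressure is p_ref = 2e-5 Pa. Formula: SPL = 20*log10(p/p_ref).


p / p_ref = 17.544 / 2e-5 = 877200
SPL = 20 * log10(877200) = 118.86 dB


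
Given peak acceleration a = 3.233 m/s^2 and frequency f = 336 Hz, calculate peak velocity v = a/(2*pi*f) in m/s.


omega = 2*pi*f = 2*pi*336 = 2111.15 rad/s
v = a / omega = 3.233 / 2111.15 = 0.0015314 m/s


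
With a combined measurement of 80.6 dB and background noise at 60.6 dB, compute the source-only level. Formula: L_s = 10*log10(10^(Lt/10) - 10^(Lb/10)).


10^(80.6/10) = 1.14815e+08
10^(60.6/10) = 1.14815e+06
Difference = 1.14815e+08 - 1.14815e+06 = 1.13667e+08
L_source = 10*log10(1.13667e+08) = 80.556 dB


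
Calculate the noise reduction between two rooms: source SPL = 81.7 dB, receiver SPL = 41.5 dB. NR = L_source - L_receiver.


NR = L_source - L_receiver (difference between source and receiving room levels)
NR = 81.7 - 41.5 = 40.2 dB


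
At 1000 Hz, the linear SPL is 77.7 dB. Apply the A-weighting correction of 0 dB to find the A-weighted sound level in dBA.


A-weighting table: 1000 Hz -> 0 dB correction
SPL_A = SPL + correction = 77.7 + (0) = 77.7 dBA


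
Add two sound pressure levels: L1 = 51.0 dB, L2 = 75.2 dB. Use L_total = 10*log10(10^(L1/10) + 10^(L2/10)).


10^(51.0/10) = 125893
10^(75.2/10) = 3.31131e+07
Sum = 125893 + 3.31131e+07 = 3.3239e+07
L_total = 10*log10(3.3239e+07) = 75.216 dB


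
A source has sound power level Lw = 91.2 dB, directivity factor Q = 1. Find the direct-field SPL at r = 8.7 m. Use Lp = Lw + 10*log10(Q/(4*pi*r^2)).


4*pi*r^2 = 4*pi*8.7^2 = 951.149 m^2
Q / (4*pi*r^2) = 1 / 951.149 = 0.00105136
Lp = 91.2 + 10*log10(0.00105136) = 61.418 dB


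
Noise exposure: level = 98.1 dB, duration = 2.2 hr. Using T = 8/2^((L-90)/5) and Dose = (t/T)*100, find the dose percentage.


T_allowed = 8 / 2^((98.1 - 90)/5) = 2.60268 hr
Dose = 2.2 / 2.60268 * 100 = 84.528 %


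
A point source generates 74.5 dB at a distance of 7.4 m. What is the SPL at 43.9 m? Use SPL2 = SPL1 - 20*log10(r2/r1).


r2/r1 = 43.9/7.4 = 5.93243
Correction = 20*log10(5.93243) = 15.4647 dB
SPL2 = 74.5 - 15.4647 = 59.035 dB


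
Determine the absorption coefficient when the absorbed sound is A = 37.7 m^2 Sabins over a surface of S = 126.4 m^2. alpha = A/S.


Absorption coefficient = absorbed power / incident power
alpha = A / S = 37.7 / 126.4 = 0.29826


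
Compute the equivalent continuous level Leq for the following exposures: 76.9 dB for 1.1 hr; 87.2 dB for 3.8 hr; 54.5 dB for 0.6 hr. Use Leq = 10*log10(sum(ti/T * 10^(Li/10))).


T_total = 1.1 + 3.8 + 0.6 = 5.5 hr
(1.1/5.5) * 10^(76.9/10) = 9.79558e+06
(3.8/5.5) * 10^(87.2/10) = 3.62594e+08
(0.6/5.5) * 10^(54.5/10) = 30746
Sum = 9.79558e+06 + 3.62594e+08 + 30746 = 3.7242e+08
Leq = 10*log10(3.7242e+08) = 85.71 dB


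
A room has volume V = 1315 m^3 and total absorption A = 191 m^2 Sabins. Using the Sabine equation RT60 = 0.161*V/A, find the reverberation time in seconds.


RT60 = 0.161 * 1315 / 191 = 1.1085 s


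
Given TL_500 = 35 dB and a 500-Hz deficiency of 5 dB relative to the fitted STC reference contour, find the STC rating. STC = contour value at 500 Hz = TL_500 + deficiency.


By ASTM E413, STC = value of the fitted reference contour at 500 Hz.
Contour value at 500 Hz = TL_500 + deficiency = 35 + 5 = 40
STC = 40


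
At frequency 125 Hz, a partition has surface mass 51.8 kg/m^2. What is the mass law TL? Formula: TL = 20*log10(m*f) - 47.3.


m * f = 51.8 * 125 = 6475
20*log10(6475) = 76.2248 dB
TL = 76.2248 - 47.3 = 28.925 dB


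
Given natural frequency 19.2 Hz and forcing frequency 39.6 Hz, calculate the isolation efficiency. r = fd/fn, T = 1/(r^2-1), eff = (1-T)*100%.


r = 39.6 / 19.2 = 2.0625
r^2 - 1 = 2.0625^2 - 1 = 3.25391
T = 1/3.25391 = 0.307323
Efficiency = (1 - 0.307323)*100 = 69.268 %


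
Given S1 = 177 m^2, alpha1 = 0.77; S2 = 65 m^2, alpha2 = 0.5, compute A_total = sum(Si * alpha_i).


177 * 0.77 = 136.29
65 * 0.5 = 32.5
A_total = 136.29 + 32.5 = 168.79 m^2


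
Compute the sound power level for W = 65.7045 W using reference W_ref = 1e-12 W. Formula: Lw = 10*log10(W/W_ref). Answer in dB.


W / W_ref = 65.7045 / 1e-12 = 6.57045e+13
Lw = 10 * log10(6.57045e+13) = 138.18 dB


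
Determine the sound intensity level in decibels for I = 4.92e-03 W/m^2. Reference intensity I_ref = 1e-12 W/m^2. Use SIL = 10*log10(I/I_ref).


I / I_ref = 4.92e-03 / 1e-12 = 4.92e+09
SIL = 10 * log10(4.92e+09) = 96.92 dB


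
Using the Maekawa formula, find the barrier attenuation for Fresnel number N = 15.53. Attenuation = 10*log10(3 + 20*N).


3 + 20*N = 3 + 20*15.53 = 313.6
Att = 10*log10(313.6) = 24.964 dB


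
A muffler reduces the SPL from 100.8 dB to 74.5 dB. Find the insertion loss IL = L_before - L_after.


Insertion loss = SPL without muffler - SPL with muffler
IL = 100.8 - 74.5 = 26.3 dB


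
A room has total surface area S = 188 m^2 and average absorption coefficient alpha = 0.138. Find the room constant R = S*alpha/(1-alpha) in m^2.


R = 188 * 0.138 / (1 - 0.138) = 30.097 m^2


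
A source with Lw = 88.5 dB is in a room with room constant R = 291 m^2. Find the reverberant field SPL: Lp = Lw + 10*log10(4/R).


4/R = 4/291 = 0.0137457
Lp = 88.5 + 10*log10(0.0137457) = 69.882 dB


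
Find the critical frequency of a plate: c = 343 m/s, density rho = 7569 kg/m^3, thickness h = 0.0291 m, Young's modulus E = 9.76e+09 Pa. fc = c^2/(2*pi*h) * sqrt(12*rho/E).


12*rho/E = 12*7569/9.76e+09 = 9.30615e-06
sqrt(12*rho/E) = sqrt(9.30615e-06) = 0.0030506
c^2/(2*pi*h) = 343^2/(2*pi*0.0291) = 643451
fc = 643451 * 0.0030506 = 1962.9 Hz


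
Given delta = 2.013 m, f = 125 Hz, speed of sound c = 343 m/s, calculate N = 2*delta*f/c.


N = 2*delta*f/c = 2*delta/lambda, where lambda = c/f
lambda = 343 / 125 = 2.744 m
N = 2 * 2.013 / 2.744 = 1.4672


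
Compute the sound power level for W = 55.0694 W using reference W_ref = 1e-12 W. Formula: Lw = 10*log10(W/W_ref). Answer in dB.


W / W_ref = 55.0694 / 1e-12 = 5.50694e+13
Lw = 10 * log10(5.50694e+13) = 137.41 dB


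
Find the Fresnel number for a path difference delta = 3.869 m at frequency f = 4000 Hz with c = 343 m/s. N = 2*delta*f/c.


N = 2*delta*f/c = 2*delta/lambda, where lambda = c/f
lambda = 343 / 4000 = 0.08575 m
N = 2 * 3.869 / 0.08575 = 90.239


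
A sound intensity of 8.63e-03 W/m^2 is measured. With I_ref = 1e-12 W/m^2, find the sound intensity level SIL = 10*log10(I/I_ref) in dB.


I / I_ref = 8.63e-03 / 1e-12 = 8.63e+09
SIL = 10 * log10(8.63e+09) = 99.36 dB


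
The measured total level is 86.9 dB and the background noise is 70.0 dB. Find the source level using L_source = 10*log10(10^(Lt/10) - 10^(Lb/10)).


10^(86.9/10) = 4.89779e+08
10^(70.0/10) = 1e+07
Difference = 4.89779e+08 - 1e+07 = 4.79779e+08
L_source = 10*log10(4.79779e+08) = 86.81 dB


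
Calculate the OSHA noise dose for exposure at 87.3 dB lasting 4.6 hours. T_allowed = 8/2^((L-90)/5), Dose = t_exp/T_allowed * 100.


T_allowed = 8 / 2^((87.3 - 90)/5) = 11.6318 hr
Dose = 4.6 / 11.6318 * 100 = 39.547 %


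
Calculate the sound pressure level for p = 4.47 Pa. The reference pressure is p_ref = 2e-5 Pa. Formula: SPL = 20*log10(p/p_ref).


p / p_ref = 4.47 / 2e-5 = 223500
SPL = 20 * log10(223500) = 106.99 dB


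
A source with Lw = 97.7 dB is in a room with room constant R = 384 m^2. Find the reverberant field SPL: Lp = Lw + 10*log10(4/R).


4/R = 4/384 = 0.0104167
Lp = 97.7 + 10*log10(0.0104167) = 77.877 dB


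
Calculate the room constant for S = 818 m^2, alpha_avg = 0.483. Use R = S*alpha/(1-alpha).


R = 818 * 0.483 / (1 - 0.483) = 764.21 m^2


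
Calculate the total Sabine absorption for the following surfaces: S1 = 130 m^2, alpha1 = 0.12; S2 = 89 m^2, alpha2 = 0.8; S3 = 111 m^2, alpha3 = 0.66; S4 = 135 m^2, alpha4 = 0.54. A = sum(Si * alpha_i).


130 * 0.12 = 15.6
89 * 0.8 = 71.2
111 * 0.66 = 73.26
135 * 0.54 = 72.9
A_total = 15.6 + 71.2 + 73.26 + 72.9 = 232.96 m^2


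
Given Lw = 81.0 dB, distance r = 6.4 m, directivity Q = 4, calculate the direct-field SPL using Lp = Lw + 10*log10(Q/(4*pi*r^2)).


4*pi*r^2 = 4*pi*6.4^2 = 514.719 m^2
Q / (4*pi*r^2) = 4 / 514.719 = 0.00777123
Lp = 81.0 + 10*log10(0.00777123) = 59.905 dB


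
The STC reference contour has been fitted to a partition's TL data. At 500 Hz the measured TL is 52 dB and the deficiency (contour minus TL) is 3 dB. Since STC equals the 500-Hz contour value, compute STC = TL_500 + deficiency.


By ASTM E413, STC = value of the fitted reference contour at 500 Hz.
Contour value at 500 Hz = TL_500 + deficiency = 52 + 3 = 55
STC = 55


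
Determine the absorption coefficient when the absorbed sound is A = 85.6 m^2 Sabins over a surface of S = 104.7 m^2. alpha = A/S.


Absorption coefficient = absorbed power / incident power
alpha = A / S = 85.6 / 104.7 = 0.81757


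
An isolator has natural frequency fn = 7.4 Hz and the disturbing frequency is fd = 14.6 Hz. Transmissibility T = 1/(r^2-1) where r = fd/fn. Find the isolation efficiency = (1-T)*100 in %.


r = 14.6 / 7.4 = 1.97297
r^2 - 1 = 1.97297^2 - 1 = 2.89261
T = 1/2.89261 = 0.345709
Efficiency = (1 - 0.345709)*100 = 65.429 %


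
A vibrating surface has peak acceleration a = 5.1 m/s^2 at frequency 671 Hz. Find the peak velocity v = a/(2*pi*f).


omega = 2*pi*f = 2*pi*671 = 4216.02 rad/s
v = a / omega = 5.1 / 4216.02 = 0.0012097 m/s


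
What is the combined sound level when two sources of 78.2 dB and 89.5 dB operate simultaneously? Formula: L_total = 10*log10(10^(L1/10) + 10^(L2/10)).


10^(78.2/10) = 6.60693e+07
10^(89.5/10) = 8.91251e+08
Sum = 6.60693e+07 + 8.91251e+08 = 9.5732e+08
L_total = 10*log10(9.5732e+08) = 89.811 dB


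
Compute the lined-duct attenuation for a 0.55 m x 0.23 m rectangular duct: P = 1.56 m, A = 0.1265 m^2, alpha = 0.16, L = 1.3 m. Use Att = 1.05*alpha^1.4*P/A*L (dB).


alpha^1.4 = 0.16^1.4 = 0.076872
Attenuation rate = 1.05 * alpha^1.4 * P / A
= 1.05 * 0.076872 * 1.56 / 0.1265 = 0.995386 dB/m
Total Att = 0.995386 * 1.3 = 1.294 dB


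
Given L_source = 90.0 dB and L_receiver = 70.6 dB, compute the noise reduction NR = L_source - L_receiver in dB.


NR = L_source - L_receiver (difference between source and receiving room levels)
NR = 90.0 - 70.6 = 19.4 dB


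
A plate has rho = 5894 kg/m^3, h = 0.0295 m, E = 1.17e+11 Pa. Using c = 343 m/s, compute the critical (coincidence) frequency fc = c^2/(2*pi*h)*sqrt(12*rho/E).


12*rho/E = 12*5894/1.17e+11 = 6.04513e-07
sqrt(12*rho/E) = sqrt(6.04513e-07) = 0.000777504
c^2/(2*pi*h) = 343^2/(2*pi*0.0295) = 634726
fc = 634726 * 0.000777504 = 493.5 Hz
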